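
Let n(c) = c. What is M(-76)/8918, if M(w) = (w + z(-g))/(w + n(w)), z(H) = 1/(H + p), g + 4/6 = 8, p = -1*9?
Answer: 3727/66421264 ≈ 5.6112e-5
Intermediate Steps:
p = -9
g = 22/3 (g = -2/3 + 8 = 22/3 ≈ 7.3333)
z(H) = 1/(-9 + H) (z(H) = 1/(H - 9) = 1/(-9 + H))
M(w) = (-3/49 + w)/(2*w) (M(w) = (w + 1/(-9 - 1*22/3))/(w + w) = (w + 1/(-9 - 22/3))/((2*w)) = (w + 1/(-49/3))*(1/(2*w)) = (w - 3/49)*(1/(2*w)) = (-3/49 + w)*(1/(2*w)) = (-3/49 + w)/(2*w))
M(-76)/8918 = ((1/98)*(-3 + 49*(-76))/(-76))/8918 = ((1/98)*(-1/76)*(-3 - 3724))*(1/8918) = ((1/98)*(-1/76)*(-3727))*(1/8918) = (3727/7448)*(1/8918) = 3727/66421264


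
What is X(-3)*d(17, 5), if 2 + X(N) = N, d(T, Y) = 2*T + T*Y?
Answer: -595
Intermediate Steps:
X(N) = -2 + N
X(-3)*d(17, 5) = (-2 - 3)*(17*(2 + 5)) = -85*7 = -5*119 = -595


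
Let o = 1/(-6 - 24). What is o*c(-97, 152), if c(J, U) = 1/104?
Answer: -1/3120 ≈ -0.00032051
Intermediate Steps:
c(J, U) = 1/104
o = -1/30 (o = 1/(-30) = -1/30 ≈ -0.033333)
o*c(-97, 152) = -1/30*1/104 = -1/3120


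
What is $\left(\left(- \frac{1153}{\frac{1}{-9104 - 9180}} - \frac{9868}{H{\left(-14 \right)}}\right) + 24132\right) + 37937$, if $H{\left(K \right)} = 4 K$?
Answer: $\frac{296011761}{14} \approx 2.1144 \cdot 10^{7}$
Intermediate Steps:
$\left(\left(- \frac{1153}{\frac{1}{-9104 - 9180}} - \frac{9868}{H{\left(-14 \right)}}\right) + 24132\right) + 37937 = \left(\left(- \frac{1153}{\frac{1}{-9104 - 9180}} - \frac{9868}{4 \left(-14\right)}\right) + 24132\right) + 37937 = \left(\left(- \frac{1153}{\frac{1}{-18284}} - \frac{9868}{-56}\right) + 24132\right) + 37937 = \left(\left(- \frac{1153}{- \frac{1}{18284}} - - \frac{2467}{14}\right) + 24132\right) + 37937 = \left(\left(\left(-1153\right) \left(-18284\right) + \frac{2467}{14}\right) + 24132\right) + 37937 = \left(\left(21081452 + \frac{2467}{14}\right) + 24132\right) + 37937 = \left(\frac{295142795}{14} + 24132\right) + 37937 = \frac{295480643}{14} + 37937 = \frac{296011761}{14}$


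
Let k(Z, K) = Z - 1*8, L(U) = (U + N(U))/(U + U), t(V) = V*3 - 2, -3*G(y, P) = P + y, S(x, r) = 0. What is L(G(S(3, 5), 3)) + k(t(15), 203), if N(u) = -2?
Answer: 73/2 ≈ 36.500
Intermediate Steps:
G(y, P) = -P/3 - y/3 (G(y, P) = -(P + y)/3 = -P/3 - y/3)
t(V) = -2 + 3*V (t(V) = 3*V - 2 = -2 + 3*V)
L(U) = (-2 + U)/(2*U) (L(U) = (U - 2)/(U + U) = (-2 + U)/((2*U)) = (-2 + U)*(1/(2*U)) = (-2 + U)/(2*U))
k(Z, K) = -8 + Z (k(Z, K) = Z - 8 = -8 + Z)
L(G(S(3, 5), 3)) + k(t(15), 203) = (-2 + (-⅓*3 - ⅓*0))/(2*(-⅓*3 - ⅓*0)) + (-8 + (-2 + 3*15)) = (-2 + (-1 + 0))/(2*(-1 + 0)) + (-8 + (-2 + 45)) = (½)*(-2 - 1)/(-1) + (-8 + 43) = (½)*(-1)*(-3) + 35 = 3/2 + 35 = 73/2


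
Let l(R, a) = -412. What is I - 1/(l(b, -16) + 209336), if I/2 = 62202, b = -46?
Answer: 25990981295/208924 ≈ 1.2440e+5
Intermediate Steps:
I = 124404 (I = 2*62202 = 124404)
I - 1/(l(b, -16) + 209336) = 124404 - 1/(-412 + 209336) = 124404 - 1/208924 = 25990981295/208924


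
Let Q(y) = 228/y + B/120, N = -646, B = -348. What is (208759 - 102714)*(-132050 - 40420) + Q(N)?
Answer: -3109228796053/170 ≈ -1.8290e+10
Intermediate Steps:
Q(y) = -29/10 + 228/y (Q(y) = 228/y - 348/120 = 228/y - 348*1/120 = 228/y - 29/10 = -29/10 + 228/y)
(208759 - 102714)*(-132050 - 40420) + Q(N) = (208759 - 102714)*(-132050 - 40420) + (-29/10 + 228/(-646)) = 106045*(-172470) + (-29/10 + 228*(-1/646)) = -18289581150 + (-29/10 - 6/17) = -18289581150 - 553/170 = -3109228796053/170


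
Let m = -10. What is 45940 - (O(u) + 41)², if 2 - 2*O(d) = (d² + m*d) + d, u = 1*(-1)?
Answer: 44571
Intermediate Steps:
u = -1
O(d) = 1 - d²/2 + 9*d/2 (O(d) = 1 - ((d² - 10*d) + d)/2 = 1 - (d² - 9*d)/2 = 1 + (-d²/2 + 9*d/2) = 1 - d²/2 + 9*d/2)
45940 - (O(u) + 41)² = 45940 - ((1 - ½*(-1)² + (9/2)*(-1)) + 41)² = 45940 - ((1 - ½*1 - 9/2) + 41)² = 45940 - ((1 - ½ - 9/2) + 41)² = 45940 - (-4 + 41)² = 45940 - 1*37² = 45940 - 1*1369 = 45940 - 1369 = 44571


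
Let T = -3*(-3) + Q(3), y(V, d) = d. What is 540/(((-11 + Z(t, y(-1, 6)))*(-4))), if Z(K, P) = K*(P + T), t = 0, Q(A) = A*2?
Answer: 135/11 ≈ 12.273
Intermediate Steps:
Q(A) = 2*A
T = 15 (T = -3*(-3) + 2*3 = 9 + 6 = 15)
Z(K, P) = K*(15 + P) (Z(K, P) = K*(P + 15) = K*(15 + P))
540/(((-11 + Z(t, y(-1, 6)))*(-4))) = 540/(((-11 + 0*(15 + 6))*(-4))) = 540/(((-11 + 0*21)*(-4))) = 540/(((-11 + 0)*(-4))) = 540/((-11*(-4))) = 540/44 = 540*(1/44) = 135/11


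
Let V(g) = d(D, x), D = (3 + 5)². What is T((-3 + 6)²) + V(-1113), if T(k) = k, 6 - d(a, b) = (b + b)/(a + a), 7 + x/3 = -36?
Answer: 1089/64 ≈ 17.016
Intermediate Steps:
x = -129 (x = -21 + 3*(-36) = -21 - 108 = -129)
D = 64 (D = 8² = 64)
d(a, b) = 6 - b/a (d(a, b) = 6 - (b + b)/(a + a) = 6 - 2*b/(2*a) = 6 - 2*b*1/(2*a) = 6 - b/a)
V(g) = 513/64 (V(g) = 6 - 1*(-129)/64 = 6 - 1*(-129)*1/64 = 6 + 129/64 = 513/64)
T((-3 + 6)²) + V(-1113) = (-3 + 6)² + 513/64 = 3² + 513/64 = 9 + 513/64 = 1089/64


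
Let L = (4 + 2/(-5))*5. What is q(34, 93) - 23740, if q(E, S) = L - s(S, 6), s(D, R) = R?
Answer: -23728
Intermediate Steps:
L = 18 (L = (4 + 2*(-⅕))*5 = (4 - ⅖)*5 = (18/5)*5 = 18)
q(E, S) = 12 (q(E, S) = 18 - 1*6 = 18 - 6 = 12)
q(34, 93) - 23740 = 12 - 23740 = -23728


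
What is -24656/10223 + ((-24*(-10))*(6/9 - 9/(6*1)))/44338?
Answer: -547621164/226633687 ≈ -2.4163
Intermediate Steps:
-24656/10223 + ((-24*(-10))*(6/9 - 9/(6*1)))/44338 = -24656*1/10223 + (240*(6*(⅑) - 9/6))*(1/44338) = -24656/10223 + (240*(⅔ - 9*⅙))*(1/44338) = -24656/10223 + (240*(⅔ - 3/2))*(1/44338) = -24656/10223 + (240*(-⅚))*(1/44338) = -24656/10223 - 200*1/44338 = -24656/10223 - 100/22169 = -547621164/226633687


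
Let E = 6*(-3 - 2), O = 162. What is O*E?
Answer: -4860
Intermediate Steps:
E = -30 (E = 6*(-5) = -30)
O*E = 162*(-30) = -4860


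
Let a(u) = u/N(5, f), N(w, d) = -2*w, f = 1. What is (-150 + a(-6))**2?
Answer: 558009/25 ≈ 22320.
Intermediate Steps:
a(u) = -u/10 (a(u) = u/((-2*5)) = u/(-10) = u*(-1/10) = -u/10)
(-150 + a(-6))**2 = (-150 - 1/10*(-6))**2 = (-150 + 3/5)**2 = (-747/5)**2 = 558009/25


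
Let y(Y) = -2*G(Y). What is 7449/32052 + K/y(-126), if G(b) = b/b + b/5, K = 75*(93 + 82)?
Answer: 350869193/1292764 ≈ 271.41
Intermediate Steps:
K = 13125 (K = 75*175 = 13125)
G(b) = 1 + b/5 (G(b) = 1 + b*(⅕) = 1 + b/5)
y(Y) = -2 - 2*Y/5 (y(Y) = -2*(1 + Y/5) = -2 - 2*Y/5)
7449/32052 + K/y(-126) = 7449/32052 + 13125/(-2 - ⅖*(-126)) = 7449*(1/32052) + 13125/(-2 + 252/5) = 2483/10684 + 13125/(242/5) = 2483/10684 + 13125*(5/242) = 2483/10684 + 65625/242 = 350869193/1292764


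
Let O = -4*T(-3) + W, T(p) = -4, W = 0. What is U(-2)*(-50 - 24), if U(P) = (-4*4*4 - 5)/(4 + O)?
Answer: 2553/10 ≈ 255.30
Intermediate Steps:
O = 16 (O = -4*(-4) + 0 = 16 + 0 = 16)
U(P) = -69/20 (U(P) = (-4*4*4 - 5)/(4 + 16) = (-16*4 - 5)/20 = (-64 - 5)*(1/20) = -69*1/20 = -69/20)
U(-2)*(-50 - 24) = -69*(-50 - 24)/20 = -69/20*(-74) = 2553/10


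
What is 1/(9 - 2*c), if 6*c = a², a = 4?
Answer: 3/11 ≈ 0.27273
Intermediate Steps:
c = 8/3 (c = (⅙)*4² = (⅙)*16 = 8/3 ≈ 2.6667)
1/(9 - 2*c) = 1/(9 - 2*8/3) = 1/(9 - 16/3) = 1/(11/3) = 3/11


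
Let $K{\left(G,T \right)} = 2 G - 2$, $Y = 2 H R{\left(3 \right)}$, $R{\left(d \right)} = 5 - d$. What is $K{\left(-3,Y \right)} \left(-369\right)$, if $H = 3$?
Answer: $2952$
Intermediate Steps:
$Y = 12$ ($Y = 2 \cdot 3 \left(5 - 3\right) = 6 \left(5 - 3\right) = 6 \cdot 2 = 12$)
$K{\left(G,T \right)} = -2 + 2 G$
$K{\left(-3,Y \right)} \left(-369\right) = \left(-2 + 2 \left(-3\right)\right) \left(-369\right) = \left(-2 - 6\right) \left(-369\right) = \left(-8\right) \left(-369\right) = 2952$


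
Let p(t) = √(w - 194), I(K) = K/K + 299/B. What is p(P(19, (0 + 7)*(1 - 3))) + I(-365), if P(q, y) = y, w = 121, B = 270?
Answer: 569/270 + I*√73 ≈ 2.1074 + 8.544*I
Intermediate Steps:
I(K) = 569/270 (I(K) = K/K + 299/270 = 1 + 299*(1/270) = 1 + 299/270 = 569/270)
p(t) = I*√73 (p(t) = √(121 - 194) = √(-73) = I*√73)
p(P(19, (0 + 7)*(1 - 3))) + I(-365) = I*√73 + 569/270 = 569/270 + I*√73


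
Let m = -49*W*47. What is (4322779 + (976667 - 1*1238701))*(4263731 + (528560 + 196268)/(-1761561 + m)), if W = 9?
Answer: 7714599160006604125/445572 ≈ 1.7314e+13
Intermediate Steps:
m = -20727 (m = -49*9*47 = -441*47 = -20727)
(4322779 + (976667 - 1*1238701))*(4263731 + (528560 + 196268)/(-1761561 + m)) = (4322779 + (976667 - 1*1238701))*(4263731 + (528560 + 196268)/(-1761561 - 20727)) = (4322779 + (976667 - 1238701))*(4263731 + 724828/(-1782288)) = (4322779 - 262034)*(4263731 + 724828*(-1/1782288)) = 4060745*(4263731 - 181207/445572) = 4060745*(1899798967925/445572) = 7714599160006604125/445572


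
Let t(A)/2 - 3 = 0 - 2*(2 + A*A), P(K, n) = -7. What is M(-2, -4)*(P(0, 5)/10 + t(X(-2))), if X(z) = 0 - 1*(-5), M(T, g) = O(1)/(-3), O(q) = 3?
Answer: 1027/10 ≈ 102.70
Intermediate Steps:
M(T, g) = -1 (M(T, g) = 3/(-3) = 3*(-⅓) = -1)
X(z) = 5 (X(z) = 0 + 5 = 5)
t(A) = -2 - 4*A² (t(A) = 6 + 2*(0 - 2*(2 + A*A)) = 6 + 2*(0 - 2*(2 + A²)) = 6 + 2*(0 + (-4 - 2*A²)) = 6 + 2*(-4 - 2*A²) = 6 + (-8 - 4*A²) = -2 - 4*A²)
M(-2, -4)*(P(0, 5)/10 + t(X(-2))) = -(-7/10 + (-2 - 4*5²)) = -(-7*⅒ + (-2 - 4*25)) = -(-7/10 + (-2 - 100)) = -(-7/10 - 102) = -1*(-1027/10) = 1027/10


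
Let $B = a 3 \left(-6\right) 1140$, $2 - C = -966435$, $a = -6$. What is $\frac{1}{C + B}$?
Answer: $\frac{1}{1089557} \approx 9.178 \cdot 10^{-7}$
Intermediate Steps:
$C = 966437$ ($C = 2 - -966435 = 2 + 966435 = 966437$)
$B = 123120$ ($B = \left(-6\right) 3 \left(-6\right) 1140 = \left(-18\right) \left(-6\right) 1140 = 108 \cdot 1140 = 123120$)
$\frac{1}{C + B} = \frac{1}{966437 + 123120} = \frac{1}{1089557}$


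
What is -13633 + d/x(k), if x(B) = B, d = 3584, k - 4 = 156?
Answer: -68053/5 ≈ -13611.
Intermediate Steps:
k = 160 (k = 4 + 156 = 160)
-13633 + d/x(k) = -13633 + 3584/160 = -13633 + 3584*(1/160) = -13633 + 112/5 = -68053/5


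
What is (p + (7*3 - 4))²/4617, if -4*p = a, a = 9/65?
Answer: 19456921/312109200 ≈ 0.062340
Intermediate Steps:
a = 9/65 (a = 9*(1/65) = 9/65 ≈ 0.13846)
p = -9/260 (p = -¼*9/65 = -9/260 ≈ -0.034615)
(p + (7*3 - 4))²/4617 = (-9/260 + (7*3 - 4))²/4617 = (-9/260 + (21 - 4))²*(1/4617) = (-9/260 + 17)²*(1/4617) = (4411/260)²*(1/4617) = (19456921/67600)*(1/4617) = 19456921/312109200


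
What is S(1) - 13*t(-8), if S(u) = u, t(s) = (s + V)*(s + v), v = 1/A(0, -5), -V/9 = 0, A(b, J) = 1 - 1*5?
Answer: -857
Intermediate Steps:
A(b, J) = -4 (A(b, J) = 1 - 5 = -4)
V = 0 (V = -9*0 = 0)
v = -¼ (v = 1/(-4) = -¼ ≈ -0.25000)
t(s) = s*(-¼ + s) (t(s) = (s + 0)*(s - ¼) = s*(-¼ + s))
S(1) - 13*t(-8) = 1 - (-104)*(-¼ - 8) = 1 - (-104)*(-33)/4 = 1 - 13*66 = 1 - 858 = -857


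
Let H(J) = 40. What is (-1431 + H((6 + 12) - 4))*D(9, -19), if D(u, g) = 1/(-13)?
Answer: 107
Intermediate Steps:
D(u, g) = -1/13
(-1431 + H((6 + 12) - 4))*D(9, -19) = (-1431 + 40)*(-1/13) = -1391*(-1/13) = 107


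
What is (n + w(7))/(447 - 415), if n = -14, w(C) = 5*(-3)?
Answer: -29/32 ≈ -0.90625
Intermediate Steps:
w(C) = -15
(n + w(7))/(447 - 415) = (-14 - 15)/(447 - 415) = -29/32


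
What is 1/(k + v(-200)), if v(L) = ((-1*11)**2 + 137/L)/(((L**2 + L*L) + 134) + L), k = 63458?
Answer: 15986800/1014490378463 ≈ 1.5758e-5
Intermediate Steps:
v(L) = (121 + 137/L)/(134 + L + 2*L**2) (v(L) = ((-11)**2 + 137/L)/(((L**2 + L**2) + 134) + L) = (121 + 137/L)/((2*L**2 + 134) + L) = (121 + 137/L)/((134 + 2*L**2) + L) = (121 + 137/L)/(134 + L + 2*L**2))
1/(k + v(-200)) = 1/(63458 + (137 + 121*(-200))/((-200)*(134 - 200 + 2*(-200)**2))) = 1/(63458 - (137 - 24200)/(200*(134 - 200 + 2*40000))) = 1/(63458 - 1/200*(-24063)/(134 - 200 + 80000)) = 1/(63458 - 1/200*(-24063)/79934) = 1/(63458 - 1/200*1/79934*(-24063)) = 1/(63458 + 24063/15986800) = 1/(1014490378463/15986800) = 15986800/1014490378463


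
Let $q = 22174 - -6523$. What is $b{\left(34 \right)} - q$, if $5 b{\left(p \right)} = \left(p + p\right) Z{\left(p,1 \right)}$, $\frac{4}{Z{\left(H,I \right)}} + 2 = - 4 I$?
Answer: $- \frac{430591}{15} \approx -28706.0$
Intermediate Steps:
$Z{\left(H,I \right)} = \frac{4}{-2 - 4 I}$
$b{\left(p \right)} = - \frac{4 p}{15}$ ($b{\left(p \right)} = \frac{\left(p + p\right) \left(- \frac{2}{1 + 2 \cdot 1}\right)}{5} = \frac{2 p \left(- \frac{2}{1 + 2}\right)}{5} = \frac{2 p \left(- \frac{2}{3}\right)}{5} = \frac{\left(- \frac{4}{3}\right) p}{5} = - \frac{4 p}{15}$)
$q = 28697$ ($q = 22174 + 6523 = 28697$)
$b{\left(34 \right)} - q = \left(- \frac{4}{15}\right) 34 - 28697 = - \frac{136}{15} - 28697 = - \frac{430591}{15}$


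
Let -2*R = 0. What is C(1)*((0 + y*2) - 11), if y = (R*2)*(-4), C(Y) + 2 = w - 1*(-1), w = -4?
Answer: 55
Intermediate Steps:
R = 0 (R = -½*0 = 0)
C(Y) = -5 (C(Y) = -2 + (-4 - 1*(-1)) = -2 + (-4 + 1) = -2 - 3 = -5)
y = 0 (y = (0*2)*(-4) = 0*(-4) = 0)
C(1)*((0 + y*2) - 11) = -5*((0 + 0*2) - 11) = -5*((0 + 0) - 11) = -5*(0 - 11) = -5*(-11) = 55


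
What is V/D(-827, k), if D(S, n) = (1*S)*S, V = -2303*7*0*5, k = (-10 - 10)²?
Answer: 0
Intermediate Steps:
k = 400 (k = (-20)² = 400)
V = 0 (V = -0*5 = -2303*0 = 0)
D(S, n) = S² (D(S, n) = S*S = S²)
V/D(-827, k) = 0/((-827)²) = 0/683929 = 0*(1/683929) = 0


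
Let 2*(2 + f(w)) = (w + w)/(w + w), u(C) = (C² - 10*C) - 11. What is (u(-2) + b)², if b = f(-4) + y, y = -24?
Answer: 625/4 ≈ 156.25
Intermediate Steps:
u(C) = -11 + C² - 10*C
f(w) = -3/2 (f(w) = -2 + ((w + w)/(w + w))/2 = -2 + ((2*w)/((2*w)))/2 = -2 + ((2*w)*(1/(2*w)))/2 = -2 + (½)*1 = -2 + ½ = -3/2)
b = -51/2 (b = -3/2 - 24 = -51/2 ≈ -25.500)
(u(-2) + b)² = ((-11 + (-2)² - 10*(-2)) - 51/2)² = ((-11 + 4 + 20) - 51/2)² = (13 - 51/2)² = (-25/2)² = 625/4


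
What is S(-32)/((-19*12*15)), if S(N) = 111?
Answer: -37/1140 ≈ -0.032456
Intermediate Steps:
S(-32)/((-19*12*15)) = 111/((-19*12*15)) = 111/((-228*15)) = 111/(-3420) = 111*(-1/3420) = -37/1140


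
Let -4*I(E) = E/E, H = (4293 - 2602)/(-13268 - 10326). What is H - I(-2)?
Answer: 8415/47188 ≈ 0.17833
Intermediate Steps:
H = -1691/23594 (H = 1691/(-23594) = 1691*(-1/23594) = -1691/23594 ≈ -0.071671)
I(E) = -¼ (I(E) = -E/(4*E) = -¼*1 = -¼)
H - I(-2) = -1691/23594 - 1*(-¼) = -1691/23594 + ¼ = 8415/47188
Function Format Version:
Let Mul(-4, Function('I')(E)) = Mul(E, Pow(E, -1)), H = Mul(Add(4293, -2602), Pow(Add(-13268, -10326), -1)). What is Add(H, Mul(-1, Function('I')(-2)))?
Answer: Rational(8415, 47188) ≈ 0.17833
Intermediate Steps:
H = Rational(-1691, 23594) (H = Mul(1691, Pow(-23594, -1)) = Mul(1691, Rational(-1, 23594)) = Rational(-1691, 23594) ≈ -0.071671)
Function('I')(E) = Rational(-1, 4) (Function('I')(E) = Mul(Rational(-1, 4), Mul(E, Pow(E, -1))) = Mul(Rational(-1, 4), 1) = Rational(-1, 4))
Add(H, Mul(-1, Function('I')(-2))) = Add(Rational(-1691, 23594), Mul(-1, Rational(-1, 4))) = Add(Rational(-1691, 23594), Rational(1, 4)) = Rational(8415, 47188)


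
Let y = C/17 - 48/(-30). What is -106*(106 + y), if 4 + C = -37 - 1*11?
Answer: -941916/85 ≈ -11081.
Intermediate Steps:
C = -52 (C = -4 + (-37 - 1*11) = -4 + (-37 - 11) = -4 - 48 = -52)
y = -124/85 (y = -52/17 - 48/(-30) = -52*1/17 - 48*(-1/30) = -52/17 + 8/5 = -124/85 ≈ -1.4588)
-106*(106 + y) = -106*(106 - 124/85) = -106*8886/85 = -941916/85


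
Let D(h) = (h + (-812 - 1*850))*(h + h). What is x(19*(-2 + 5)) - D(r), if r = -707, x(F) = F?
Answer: -3349709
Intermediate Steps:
D(h) = 2*h*(-1662 + h) (D(h) = (h + (-812 - 850))*(2*h) = (h - 1662)*(2*h) = (-1662 + h)*(2*h) = 2*h*(-1662 + h))
x(19*(-2 + 5)) - D(r) = 19*(-2 + 5) - 2*(-707)*(-1662 - 707) = 19*3 - 2*(-707)*(-2369) = 57 - 1*3349766 = 57 - 3349766 = -3349709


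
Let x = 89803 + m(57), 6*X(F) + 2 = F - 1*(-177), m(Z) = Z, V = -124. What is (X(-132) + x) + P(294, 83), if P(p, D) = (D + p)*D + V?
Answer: 726205/6 ≈ 1.2103e+5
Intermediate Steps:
X(F) = 175/6 + F/6 (X(F) = -⅓ + (F - 1*(-177))/6 = -⅓ + (F + 177)/6 = -⅓ + (177 + F)/6 = -⅓ + (59/2 + F/6) = 175/6 + F/6)
P(p, D) = -124 + D*(D + p) (P(p, D) = (D + p)*D - 124 = D*(D + p) - 124 = -124 + D*(D + p))
x = 89860 (x = 89803 + 57 = 89860)
(X(-132) + x) + P(294, 83) = ((175/6 + (⅙)*(-132)) + 89860) + (-124 + 83² + 83*294) = ((175/6 - 22) + 89860) + (-124 + 6889 + 24402) = (43/6 + 89860) + 31167 = 539203/6 + 31167 = 726205/6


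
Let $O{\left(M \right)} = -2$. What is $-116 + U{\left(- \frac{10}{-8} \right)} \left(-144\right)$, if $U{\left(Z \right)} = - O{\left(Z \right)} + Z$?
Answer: $-584$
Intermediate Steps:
$U{\left(Z \right)} = 2 + Z$ ($U{\left(Z \right)} = \left(-1\right) \left(-2\right) + Z = 2 + Z$)
$-116 + U{\left(- \frac{10}{-8} \right)} \left(-144\right) = -116 + \left(2 - \frac{10}{-8}\right) \left(-144\right) = -116 + \left(2 - - \frac{5}{4}\right) \left(-144\right) = -116 + \left(2 + \frac{5}{4}\right) \left(-144\right) = -116 + \frac{13}{4} \left(-144\right) = -116 - 468 = -584$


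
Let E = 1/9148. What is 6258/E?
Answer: 57248184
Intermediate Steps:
E = 1/9148 ≈ 0.00010931
6258/E = 6258/(1/9148) = 6258*9148 = 57248184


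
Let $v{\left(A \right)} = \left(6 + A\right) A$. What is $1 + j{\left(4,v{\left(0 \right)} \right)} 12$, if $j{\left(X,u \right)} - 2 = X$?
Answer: $73$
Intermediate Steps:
$v{\left(A \right)} = A \left(6 + A\right)$
$j{\left(X,u \right)} = 2 + X$
$1 + j{\left(4,v{\left(0 \right)} \right)} 12 = 1 + \left(2 + 4\right) 12 = 1 + 6 \cdot 12 = 1 + 72 = 73$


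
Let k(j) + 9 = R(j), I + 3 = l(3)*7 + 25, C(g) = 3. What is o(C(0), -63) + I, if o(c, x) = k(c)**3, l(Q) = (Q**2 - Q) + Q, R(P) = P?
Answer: -131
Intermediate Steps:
l(Q) = Q**2
I = 85 (I = -3 + (3**2*7 + 25) = -3 + (9*7 + 25) = -3 + (63 + 25) = -3 + 88 = 85)
k(j) = -9 + j
o(c, x) = (-9 + c)**3
o(C(0), -63) + I = (-9 + 3)**3 + 85 = (-6)**3 + 85 = -216 + 85 = -131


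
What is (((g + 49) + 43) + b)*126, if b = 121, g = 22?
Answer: 29610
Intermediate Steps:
(((g + 49) + 43) + b)*126 = (((22 + 49) + 43) + 121)*126 = ((71 + 43) + 121)*126 = (114 + 121)*126 = 235*126 = 29610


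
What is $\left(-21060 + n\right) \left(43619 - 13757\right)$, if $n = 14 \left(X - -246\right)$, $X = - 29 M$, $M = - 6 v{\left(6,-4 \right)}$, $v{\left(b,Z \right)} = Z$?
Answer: $-817024320$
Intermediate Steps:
$M = 24$ ($M = \left(-6\right) \left(-4\right) = 24$)
$X = -696$ ($X = \left(-29\right) 24 = -696$)
$n = -6300$ ($n = 14 \left(-696 - -246\right) = 14 \left(-696 + 246\right) = 14 \left(-450\right) = -6300$)
$\left(-21060 + n\right) \left(43619 - 13757\right) = \left(-21060 - 6300\right) \left(43619 - 13757\right) = \left(-27360\right) 29862 = -817024320$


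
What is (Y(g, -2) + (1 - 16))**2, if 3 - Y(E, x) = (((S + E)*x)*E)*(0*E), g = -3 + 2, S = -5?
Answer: 144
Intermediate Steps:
g = -1
Y(E, x) = 3 (Y(E, x) = 3 - ((-5 + E)*x)*E*0*E = 3 - (x*(-5 + E))*E*0 = 3 - E*x*(-5 + E)*0 = 3 - 1*0 = 3 + 0 = 3)
(Y(g, -2) + (1 - 16))**2 = (3 + (1 - 16))**2 = (3 - 15)**2 = (-12)**2 = 144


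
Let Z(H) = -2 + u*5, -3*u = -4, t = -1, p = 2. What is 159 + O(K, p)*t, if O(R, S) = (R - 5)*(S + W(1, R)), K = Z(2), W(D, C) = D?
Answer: 160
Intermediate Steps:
u = 4/3 (u = -1/3*(-4) = 4/3 ≈ 1.3333)
Z(H) = 14/3 (Z(H) = -2 + (4/3)*5 = -2 + 20/3 = 14/3)
K = 14/3 ≈ 4.6667
O(R, S) = (1 + S)*(-5 + R) (O(R, S) = (R - 5)*(S + 1) = (-5 + R)*(1 + S) = (1 + S)*(-5 + R))
159 + O(K, p)*t = 159 + (-5 + 14/3 - 5*2 + (14/3)*2)*(-1) = 159 + (-5 + 14/3 - 10 + 28/3)*(-1) = 159 - 1*(-1) = 159 + 1 = 160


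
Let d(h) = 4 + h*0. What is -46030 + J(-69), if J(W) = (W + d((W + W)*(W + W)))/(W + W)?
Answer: -6352075/138 ≈ -46030.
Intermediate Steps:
d(h) = 4 (d(h) = 4 + 0 = 4)
J(W) = (4 + W)/(2*W) (J(W) = (W + 4)/(W + W) = (4 + W)/((2*W)) = (4 + W)*(1/(2*W)) = (4 + W)/(2*W))
-46030 + J(-69) = -46030 + (½)*(4 - 69)/(-69) = -46030 + (½)*(-1/69)*(-65) = -46030 + 65/138 = -6352075/138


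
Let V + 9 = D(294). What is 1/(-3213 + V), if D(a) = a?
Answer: -1/2928 ≈ -0.00034153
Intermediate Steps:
V = 285 (V = -9 + 294 = 285)
1/(-3213 + V) = 1/(-3213 + 285) = 1/(-2928) = -1/2928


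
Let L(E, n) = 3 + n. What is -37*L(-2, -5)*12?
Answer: 888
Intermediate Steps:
-37*L(-2, -5)*12 = -37*(3 - 5)*12 = -37*(-2)*12 = 74*12 = 888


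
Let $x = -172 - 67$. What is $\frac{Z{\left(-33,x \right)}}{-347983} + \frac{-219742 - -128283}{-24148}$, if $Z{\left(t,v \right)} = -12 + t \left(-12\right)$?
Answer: $\frac{31816904365}{8403093484} \approx 3.7863$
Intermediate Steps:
$x = -239$ ($x = -172 - 67 = -239$)
$Z{\left(t,v \right)} = -12 - 12 t$
$\frac{Z{\left(-33,x \right)}}{-347983} + \frac{-219742 - -128283}{-24148} = \frac{-12 - -396}{-347983} + \frac{-219742 - -128283}{-24148} = \left(-12 + 396\right) \left(- \frac{1}{347983}\right) + \left(-219742 + 128283\right) \left(- \frac{1}{24148}\right) = 384 \left(- \frac{1}{347983}\right) - - \frac{91459}{24148} = - \frac{384}{347983} + \frac{91459}{24148} = \frac{31816904365}{8403093484}$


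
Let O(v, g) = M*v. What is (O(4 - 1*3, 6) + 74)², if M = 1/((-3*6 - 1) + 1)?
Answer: 1771561/324 ≈ 5467.8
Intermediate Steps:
M = -1/18 (M = 1/((-18 - 1) + 1) = 1/(-19 + 1) = 1/(-18) = -1/18 ≈ -0.055556)
O(v, g) = -v/18
(O(4 - 1*3, 6) + 74)² = (-(4 - 1*3)/18 + 74)² = (-(4 - 3)/18 + 74)² = (-1/18*1 + 74)² = (-1/18 + 74)² = (1331/18)² = 1771561/324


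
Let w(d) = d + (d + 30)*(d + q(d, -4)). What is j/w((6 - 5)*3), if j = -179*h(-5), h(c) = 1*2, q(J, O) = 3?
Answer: -358/201 ≈ -1.7811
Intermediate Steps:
h(c) = 2
w(d) = d + (3 + d)*(30 + d) (w(d) = d + (d + 30)*(d + 3) = d + (30 + d)*(3 + d) = d + (3 + d)*(30 + d))
j = -358 (j = -179*2 = -358)
j/w((6 - 5)*3) = -358/(90 + ((6 - 5)*3)**2 + 34*((6 - 5)*3)) = -358/(90 + (1*3)**2 + 34*(1*3)) = -358/(90 + 3**2 + 34*3) = -358/(90 + 9 + 102) = -358/201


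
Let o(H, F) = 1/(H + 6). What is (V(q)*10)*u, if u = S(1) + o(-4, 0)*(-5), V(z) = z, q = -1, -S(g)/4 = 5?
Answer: 225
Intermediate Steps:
S(g) = -20 (S(g) = -4*5 = -20)
o(H, F) = 1/(6 + H)
u = -45/2 (u = -20 - 5/(6 - 4) = -20 - 5/2 = -45/2 ≈ -22.500)
(V(q)*10)*u = -1*10*(-45/2) = -10*(-45/2) = 225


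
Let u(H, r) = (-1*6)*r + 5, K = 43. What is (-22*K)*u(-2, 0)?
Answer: -4730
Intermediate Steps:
u(H, r) = 5 - 6*r (u(H, r) = -6*r + 5 = 5 - 6*r)
(-22*K)*u(-2, 0) = (-22*43)*(5 - 6*0) = -946*(5 + 0) = -946*5 = -4730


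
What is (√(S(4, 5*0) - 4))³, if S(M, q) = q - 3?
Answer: -7*I*√7 ≈ -18.52*I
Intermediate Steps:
S(M, q) = -3 + q
(√(S(4, 5*0) - 4))³ = (√((-3 + 5*0) - 4))³ = (√((-3 + 0) - 4))³ = (√(-3 - 4))³ = (√(-7))³ = (I*√7)³ = -7*I*√7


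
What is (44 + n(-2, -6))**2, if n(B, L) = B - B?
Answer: 1936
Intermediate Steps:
n(B, L) = 0
(44 + n(-2, -6))**2 = (44 + 0)**2 = 44**2 = 1936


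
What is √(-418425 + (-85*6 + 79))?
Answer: 2*I*√104714 ≈ 647.19*I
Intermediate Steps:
√(-418425 + (-85*6 + 79)) = √(-418425 + (-510 + 79)) = √(-418425 - 431) = √(-418856) = 2*I*√104714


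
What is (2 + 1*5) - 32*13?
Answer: -409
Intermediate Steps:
(2 + 1*5) - 32*13 = (2 + 5) - 416 = 7 - 416 = -409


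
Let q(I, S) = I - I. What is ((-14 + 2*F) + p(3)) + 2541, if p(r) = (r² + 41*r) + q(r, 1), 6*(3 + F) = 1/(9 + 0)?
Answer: 71632/27 ≈ 2653.0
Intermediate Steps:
q(I, S) = 0
F = -161/54 (F = -3 + 1/(6*(9 + 0)) = -3 + (⅙)/9 = -3 + (⅙)*(⅑) = -3 + 1/54 = -161/54 ≈ -2.9815)
p(r) = r² + 41*r (p(r) = (r² + 41*r) + 0 = r² + 41*r)
((-14 + 2*F) + p(3)) + 2541 = ((-14 + 2*(-161/54)) + 3*(41 + 3)) + 2541 = ((-14 - 161/27) + 3*44) + 2541 = (-539/27 + 132) + 2541 = 3025/27 + 2541 = 71632/27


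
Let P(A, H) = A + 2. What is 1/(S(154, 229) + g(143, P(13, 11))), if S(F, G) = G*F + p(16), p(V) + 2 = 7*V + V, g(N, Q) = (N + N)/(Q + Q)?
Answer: 15/531023 ≈ 2.8247e-5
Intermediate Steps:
P(A, H) = 2 + A
g(N, Q) = N/Q (g(N, Q) = (2*N)/((2*Q)) = (2*N)*(1/(2*Q)) = N/Q)
p(V) = -2 + 8*V (p(V) = -2 + (7*V + V) = -2 + 8*V)
S(F, G) = 126 + F*G (S(F, G) = G*F + (-2 + 8*16) = F*G + (-2 + 128) = F*G + 126 = 126 + F*G)
1/(S(154, 229) + g(143, P(13, 11))) = 1/((126 + 154*229) + 143/(2 + 13)) = 1/((126 + 35266) + 143/15) = 1/(35392 + 143*(1/15)) = 1/(35392 + 143/15) = 1/(531023/15) = 15/531023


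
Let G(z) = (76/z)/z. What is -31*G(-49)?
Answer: -2356/2401 ≈ -0.98126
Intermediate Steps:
G(z) = 76/z**2
-31*G(-49) = -2356/(-49)**2 = -2356/2401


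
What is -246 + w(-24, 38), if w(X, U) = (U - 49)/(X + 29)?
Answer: -1241/5 ≈ -248.20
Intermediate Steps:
w(X, U) = (-49 + U)/(29 + X)
-246 + w(-24, 38) = -246 + (-49 + 38)/(29 - 24) = -246 - 11/5 = -1241/5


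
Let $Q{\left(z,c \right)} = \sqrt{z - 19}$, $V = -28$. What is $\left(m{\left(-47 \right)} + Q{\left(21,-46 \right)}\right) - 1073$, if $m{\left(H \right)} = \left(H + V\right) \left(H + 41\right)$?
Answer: $-623 + \sqrt{2} \approx -621.59$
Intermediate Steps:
$Q{\left(z,c \right)} = \sqrt{-19 + z}$
$m{\left(H \right)} = \left(-28 + H\right) \left(41 + H\right)$ ($m{\left(H \right)} = \left(H - 28\right) \left(H + 41\right) = \left(-28 + H\right) \left(41 + H\right)$)
$\left(m{\left(-47 \right)} + Q{\left(21,-46 \right)}\right) - 1073 = \left(\left(-1148 + \left(-47\right)^{2} + 13 \left(-47\right)\right) + \sqrt{-19 + 21}\right) - 1073 = \left(\left(-1148 + 2209 - 611\right) + \sqrt{2}\right) - 1073 = \left(450 + \sqrt{2}\right) - 1073 = -623 + \sqrt{2}$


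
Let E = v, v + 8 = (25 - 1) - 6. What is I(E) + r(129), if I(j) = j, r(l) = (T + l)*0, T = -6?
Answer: 10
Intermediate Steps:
v = 10 (v = -8 + ((25 - 1) - 6) = -8 + (24 - 6) = -8 + 18 = 10)
E = 10
r(l) = 0 (r(l) = (-6 + l)*0 = 0)
I(E) + r(129) = 10 + 0 = 10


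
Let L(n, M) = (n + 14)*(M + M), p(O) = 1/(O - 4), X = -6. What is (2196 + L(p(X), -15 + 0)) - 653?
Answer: 1126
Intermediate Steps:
p(O) = 1/(-4 + O)
L(n, M) = 2*M*(14 + n) (L(n, M) = (14 + n)*(2*M) = 2*M*(14 + n))
(2196 + L(p(X), -15 + 0)) - 653 = (2196 + 2*(-15 + 0)*(14 + 1/(-4 - 6))) - 653 = (2196 + 2*(-15)*(14 + 1/(-10))) - 653 = (2196 + 2*(-15)*(14 - 1/10)) - 653 = (2196 + 2*(-15)*(139/10)) - 653 = (2196 - 417) - 653 = 1779 - 653 = 1126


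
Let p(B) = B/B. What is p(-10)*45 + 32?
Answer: 77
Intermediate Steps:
p(B) = 1
p(-10)*45 + 32 = 1*45 + 32 = 45 + 32 = 77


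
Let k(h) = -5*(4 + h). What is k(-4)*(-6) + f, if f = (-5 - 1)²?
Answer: 36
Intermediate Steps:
k(h) = -20 - 5*h
f = 36 (f = (-6)² = 36)
k(-4)*(-6) + f = (-20 - 5*(-4))*(-6) + 36 = (-20 + 20)*(-6) + 36 = 0*(-6) + 36 = 0 + 36 = 36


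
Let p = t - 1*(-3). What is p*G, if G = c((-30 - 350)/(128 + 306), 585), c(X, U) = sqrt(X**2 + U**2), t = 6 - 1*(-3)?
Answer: 60*sqrt(644602765)/217 ≈ 7020.0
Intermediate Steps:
t = 9 (t = 6 + 3 = 9)
c(X, U) = sqrt(U**2 + X**2)
p = 12 (p = 9 - 1*(-3) = 9 + 3 = 12)
G = 5*sqrt(644602765)/217 (G = sqrt(585**2 + ((-30 - 350)/(128 + 306))**2) = sqrt(342225 + (-380/434)**2) = sqrt(342225 + (-380*1/434)**2) = sqrt(342225 + (-190/217)**2) = sqrt(342225 + 36100/47089) = sqrt(16115069125/47089) = 5*sqrt(644602765)/217 ≈ 585.00)
p*G = 12*(5*sqrt(644602765)/217) = 60*sqrt(644602765)/217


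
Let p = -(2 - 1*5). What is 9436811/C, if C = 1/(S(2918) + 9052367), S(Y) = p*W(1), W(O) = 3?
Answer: 85425561412936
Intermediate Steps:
p = 3 (p = -(2 - 5) = -1*(-3) = 3)
S(Y) = 9 (S(Y) = 3*3 = 9)
C = 1/9052376 (C = 1/(9 + 9052367) = 1/9052376 ≈ 1.1047e-7)
9436811/C = 9436811/(1/9052376) = 9436811*9052376 = 85425561412936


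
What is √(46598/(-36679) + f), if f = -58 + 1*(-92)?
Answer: 4*I*√12719470262/36679 ≈ 12.299*I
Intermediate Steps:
f = -150 (f = -58 - 92 = -150)
√(46598/(-36679) + f) = √(46598/(-36679) - 150) = √(46598*(-1/36679) - 150) = √(-46598/36679 - 150) = √(-5548448/36679) = 4*I*√12719470262/36679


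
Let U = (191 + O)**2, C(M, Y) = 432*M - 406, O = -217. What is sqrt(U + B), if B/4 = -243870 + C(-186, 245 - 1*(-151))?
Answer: 6*I*sqrt(36051) ≈ 1139.2*I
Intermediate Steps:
C(M, Y) = -406 + 432*M
U = 676 (U = (191 - 217)**2 = (-26)**2 = 676)
B = -1298512 (B = 4*(-243870 + (-406 + 432*(-186))) = 4*(-243870 + (-406 - 80352)) = 4*(-243870 - 80758) = 4*(-324628) = -1298512)
sqrt(U + B) = sqrt(676 - 1298512) = sqrt(-1297836) = 6*I*sqrt(36051)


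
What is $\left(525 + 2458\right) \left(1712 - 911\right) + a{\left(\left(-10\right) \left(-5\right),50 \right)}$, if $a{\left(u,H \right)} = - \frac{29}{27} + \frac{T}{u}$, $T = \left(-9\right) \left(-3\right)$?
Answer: $\frac{3225666329}{1350} \approx 2.3894 \cdot 10^{6}$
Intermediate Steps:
$T = 27$
$a{\left(u,H \right)} = - \frac{29}{27} + \frac{27}{u}$
$\left(525 + 2458\right) \left(1712 - 911\right) + a{\left(\left(-10\right) \left(-5\right),50 \right)} = \left(525 + 2458\right) \left(1712 - 911\right) - \left(\frac{29}{27} - \frac{27}{\left(-10\right) \left(-5\right)}\right) = 2983 \cdot 801 - \left(\frac{29}{27} - \frac{27}{50}\right) = 2389383 + \left(- \frac{29}{27} + 27 \cdot \frac{1}{50}\right) = 2389383 + \left(- \frac{29}{27} + \frac{27}{50}\right) = 2389383 - \frac{721}{1350} = \frac{3225666329}{1350}$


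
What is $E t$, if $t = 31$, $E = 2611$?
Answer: $80941$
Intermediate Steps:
$E t = 2611 \cdot 31 = 80941$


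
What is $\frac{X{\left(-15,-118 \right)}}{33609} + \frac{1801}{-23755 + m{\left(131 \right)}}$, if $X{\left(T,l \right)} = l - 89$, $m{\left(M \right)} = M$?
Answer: $- \frac{21806659}{264659672} \approx -0.082395$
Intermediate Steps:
$X{\left(T,l \right)} = -89 + l$
$\frac{X{\left(-15,-118 \right)}}{33609} + \frac{1801}{-23755 + m{\left(131 \right)}} = \frac{-89 - 118}{33609} + \frac{1801}{-23755 + 131} = \left(-207\right) \frac{1}{33609} + \frac{1801}{-23624} = - \frac{69}{11203} + 1801 \left(- \frac{1}{23624}\right) = - \frac{69}{11203} - \frac{1801}{23624} = - \frac{21806659}{264659672}$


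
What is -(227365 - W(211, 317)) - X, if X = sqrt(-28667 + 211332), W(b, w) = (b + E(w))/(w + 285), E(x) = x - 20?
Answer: -68436611/301 - sqrt(182665) ≈ -2.2779e+5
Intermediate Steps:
E(x) = -20 + x
W(b, w) = (-20 + b + w)/(285 + w) (W(b, w) = (b + (-20 + w))/(w + 285) = (-20 + b + w)/(285 + w))
X = sqrt(182665) ≈ 427.39
-(227365 - W(211, 317)) - X = -(227365 - (-20 + 211 + 317)/(285 + 317)) - sqrt(182665) = -(227365 - 508/602) - sqrt(182665) = -(227365 - 1*254/301) - sqrt(182665) = -(227365 - 254/301) - sqrt(182665) = -1*68436611/301 - sqrt(182665) = -68436611/301 - sqrt(182665)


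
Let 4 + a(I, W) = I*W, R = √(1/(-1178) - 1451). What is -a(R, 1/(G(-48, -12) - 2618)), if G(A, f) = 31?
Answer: 4 + I*√2013530662/3047486 ≈ 4.0 + 0.014724*I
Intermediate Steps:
R = I*√2013530662/1178 (R = √(-1/1178 - 1451) = √(-1709279/1178) = I*√2013530662/1178 ≈ 38.092*I)
a(I, W) = -4 + I*W
-a(R, 1/(G(-48, -12) - 2618)) = -(-4 + (I*√2013530662/1178)/(31 - 2618)) = -(-4 + (I*√2013530662/1178)/(-2587)) = -(-4 + (I*√2013530662/1178)*(-1/2587)) = -(-4 - I*√2013530662/3047486) = 4 + I*√2013530662/3047486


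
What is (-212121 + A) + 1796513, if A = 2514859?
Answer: 4099251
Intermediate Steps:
(-212121 + A) + 1796513 = (-212121 + 2514859) + 1796513 = 2302738 + 1796513 = 4099251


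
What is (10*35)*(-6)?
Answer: -2100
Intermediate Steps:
(10*35)*(-6) = 350*(-6) = -2100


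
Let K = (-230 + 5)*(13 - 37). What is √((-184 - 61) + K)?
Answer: √5155 ≈ 71.798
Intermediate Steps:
K = 5400 (K = -225*(-24) = 5400)
√((-184 - 61) + K) = √((-184 - 61) + 5400) = √(-245 + 5400) = √5155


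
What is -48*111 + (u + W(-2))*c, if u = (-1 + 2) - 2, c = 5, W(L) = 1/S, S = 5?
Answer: -5332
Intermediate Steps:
W(L) = ⅕ (W(L) = 1/5 = ⅕)
u = -1 (u = 1 - 2 = -1)
-48*111 + (u + W(-2))*c = -48*111 + (-1 + ⅕)*5 = -5328 - ⅘*5 = -5328 - 4 = -5332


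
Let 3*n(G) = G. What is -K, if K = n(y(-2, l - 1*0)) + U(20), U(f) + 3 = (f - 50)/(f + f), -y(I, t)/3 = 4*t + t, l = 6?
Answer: 135/4 ≈ 33.750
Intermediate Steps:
y(I, t) = -15*t (y(I, t) = -3*(4*t + t) = -15*t)
U(f) = -3 + (-50 + f)/(2*f) (U(f) = -3 + (f - 50)/(f + f) = -3 + (-50 + f)/((2*f)) = -3 + (-50 + f)*(1/(2*f)) = -3 + (-50 + f)/(2*f))
n(G) = G/3
K = -135/4 (K = (-15*(6 - 1*0))/3 + (-5/2 - 25/20) = (-15*(6 + 0))/3 + (-5/2 - 25*1/20) = (-15*6)/3 + (-5/2 - 5/4) = (⅓)*(-90) - 15/4 = -30 - 15/4 = -135/4 ≈ -33.750)
-K = -1*(-135/4) = 135/4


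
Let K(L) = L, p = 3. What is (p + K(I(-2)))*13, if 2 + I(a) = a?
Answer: -13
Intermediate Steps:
I(a) = -2 + a
(p + K(I(-2)))*13 = (3 + (-2 - 2))*13 = (3 - 4)*13 = -1*13 = -13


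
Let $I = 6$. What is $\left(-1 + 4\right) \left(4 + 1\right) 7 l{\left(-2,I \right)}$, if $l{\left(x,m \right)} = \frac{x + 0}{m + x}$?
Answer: $- \frac{105}{2} \approx -52.5$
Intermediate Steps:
$l{\left(x,m \right)} = \frac{x}{m + x}$
$\left(-1 + 4\right) \left(4 + 1\right) 7 l{\left(-2,I \right)} = \left(-1 + 4\right) \left(4 + 1\right) 7 \left(- \frac{2}{6 - 2}\right) = 3 \cdot 5 \cdot 7 \left(- \frac{2}{4}\right) = 15 \cdot 7 \left(\left(-2\right) \frac{1}{4}\right) = 105 \left(- \frac{1}{2}\right) = - \frac{105}{2}$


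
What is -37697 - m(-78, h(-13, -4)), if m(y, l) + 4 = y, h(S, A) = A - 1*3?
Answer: -37615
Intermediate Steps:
h(S, A) = -3 + A (h(S, A) = A - 3 = -3 + A)
m(y, l) = -4 + y
-37697 - m(-78, h(-13, -4)) = -37697 - (-4 - 78) = -37697 - 1*(-82) = -37697 + 82 = -37615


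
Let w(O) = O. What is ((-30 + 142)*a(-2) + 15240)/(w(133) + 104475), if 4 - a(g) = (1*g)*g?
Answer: 1905/13076 ≈ 0.14569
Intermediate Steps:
a(g) = 4 - g² (a(g) = 4 - 1*g*g = 4 - g*g = 4 - g²)
((-30 + 142)*a(-2) + 15240)/(w(133) + 104475) = ((-30 + 142)*(4 - 1*(-2)²) + 15240)/(133 + 104475) = (112*(4 - 1*4) + 15240)/104608 = (112*(4 - 4) + 15240)*(1/104608) = (112*0 + 15240)*(1/104608) = (0 + 15240)*(1/104608) = 15240*(1/104608) = 1905/13076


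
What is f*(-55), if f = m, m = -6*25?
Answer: 8250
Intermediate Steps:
m = -150
f = -150
f*(-55) = -150*(-55) = 8250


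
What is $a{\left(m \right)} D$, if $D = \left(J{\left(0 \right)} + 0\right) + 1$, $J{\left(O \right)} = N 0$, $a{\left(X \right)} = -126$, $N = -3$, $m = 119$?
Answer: $-126$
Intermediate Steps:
$J{\left(O \right)} = 0$ ($J{\left(O \right)} = \left(-3\right) 0 = 0$)
$D = 1$ ($D = \left(0 + 0\right) + 1 = 0 + 1 = 1$)
$a{\left(m \right)} D = \left(-126\right) 1 = -126$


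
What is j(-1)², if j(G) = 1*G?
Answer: 1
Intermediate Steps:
j(G) = G
j(-1)² = (-1)² = 1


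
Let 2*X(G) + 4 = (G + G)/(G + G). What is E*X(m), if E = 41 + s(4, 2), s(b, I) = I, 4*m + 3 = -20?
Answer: -129/2 ≈ -64.500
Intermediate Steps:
m = -23/4 (m = -¾ + (¼)*(-20) = -¾ - 5 = -23/4 ≈ -5.7500)
X(G) = -3/2 (X(G) = -2 + ((G + G)/(G + G))/2 = -2 + ((2*G)/((2*G)))/2 = -2 + ((2*G)*(1/(2*G)))/2 = -2 + (½)*1 = -2 + ½ = -3/2)
E = 43 (E = 41 + 2 = 43)
E*X(m) = 43*(-3/2) = -129/2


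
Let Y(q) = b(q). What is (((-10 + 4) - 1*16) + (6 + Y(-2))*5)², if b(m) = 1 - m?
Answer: 529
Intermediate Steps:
Y(q) = 1 - q
(((-10 + 4) - 1*16) + (6 + Y(-2))*5)² = (((-10 + 4) - 1*16) + (6 + (1 - 1*(-2)))*5)² = ((-6 - 16) + (6 + (1 + 2))*5)² = (-22 + (6 + 3)*5)² = (-22 + 9*5)² = (-22 + 45)² = 23² = 529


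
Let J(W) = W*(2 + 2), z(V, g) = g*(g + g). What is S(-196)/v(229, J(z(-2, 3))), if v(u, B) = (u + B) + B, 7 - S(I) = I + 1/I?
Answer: 39789/73108 ≈ 0.54425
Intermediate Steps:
z(V, g) = 2*g**2 (z(V, g) = g*(2*g) = 2*g**2)
J(W) = 4*W (J(W) = W*4 = 4*W)
S(I) = 7 - I - 1/I (S(I) = 7 - (I + 1/I) = 7 + (-I - 1/I) = 7 - I - 1/I)
v(u, B) = u + 2*B (v(u, B) = (B + u) + B = u + 2*B)
S(-196)/v(229, J(z(-2, 3))) = (7 - 1*(-196) - 1/(-196))/(229 + 2*(4*(2*3**2))) = (7 + 196 - 1*(-1/196))/(229 + 2*(4*(2*9))) = (7 + 196 + 1/196)/(229 + 2*(4*18)) = 39789/(196*(229 + 2*72)) = 39789/(196*(229 + 144)) = (39789/196)/373 = (39789/196)*(1/373) = 39789/73108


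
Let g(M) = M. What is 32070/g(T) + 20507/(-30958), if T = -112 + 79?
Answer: -331166597/340538 ≈ -972.48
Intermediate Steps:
T = -33
32070/g(T) + 20507/(-30958) = 32070/(-33) + 20507/(-30958) = 32070*(-1/33) + 20507*(-1/30958) = -10690/11 - 20507/30958 = -331166597/340538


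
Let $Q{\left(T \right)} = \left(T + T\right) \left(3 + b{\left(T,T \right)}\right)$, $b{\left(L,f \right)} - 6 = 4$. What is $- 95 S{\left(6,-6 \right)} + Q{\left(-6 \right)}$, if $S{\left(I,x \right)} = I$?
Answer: $-726$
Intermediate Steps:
$b{\left(L,f \right)} = 10$ ($b{\left(L,f \right)} = 6 + 4 = 10$)
$Q{\left(T \right)} = 26 T$ ($Q{\left(T \right)} = \left(T + T\right) \left(3 + 10\right) = 2 T 13 = 26 T$)
$- 95 S{\left(6,-6 \right)} + Q{\left(-6 \right)} = \left(-95\right) 6 + 26 \left(-6\right) = -570 - 156 = -726$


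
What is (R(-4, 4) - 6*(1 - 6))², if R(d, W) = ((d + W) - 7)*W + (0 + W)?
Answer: 36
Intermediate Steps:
R(d, W) = W + W*(-7 + W + d) (R(d, W) = ((W + d) - 7)*W + W = (-7 + W + d)*W + W = W*(-7 + W + d) + W = W + W*(-7 + W + d))
(R(-4, 4) - 6*(1 - 6))² = (4*(-6 + 4 - 4) - 6*(1 - 6))² = (4*(-6) - 6*(-5))² = (-24 + 30)² = 6² = 36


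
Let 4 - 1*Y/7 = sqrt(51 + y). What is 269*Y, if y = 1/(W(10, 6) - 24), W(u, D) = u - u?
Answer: 7532 - 1883*sqrt(7338)/12 ≈ -5909.8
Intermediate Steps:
W(u, D) = 0
y = -1/24 (y = 1/(0 - 24) = 1/(-24) = -1/24 ≈ -0.041667)
Y = 28 - 7*sqrt(7338)/12 (Y = 28 - 7*sqrt(51 - 1/24) = 28 - 7*sqrt(7338)/12 ≈ -21.970)
269*Y = 269*(28 - 7*sqrt(7338)/12) = 7532 - 1883*sqrt(7338)/12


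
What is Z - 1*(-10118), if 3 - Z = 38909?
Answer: -28788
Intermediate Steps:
Z = -38906 (Z = 3 - 1*38909 = 3 - 38909 = -38906)
Z - 1*(-10118) = -38906 - 1*(-10118) = -38906 + 10118 = -28788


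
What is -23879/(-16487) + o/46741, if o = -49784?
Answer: 295339531/770618867 ≈ 0.38325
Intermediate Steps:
-23879/(-16487) + o/46741 = -23879/(-16487) - 49784/46741 = -23879*(-1/16487) - 49784*1/46741 = 23879/16487 - 49784/46741 = 295339531/770618867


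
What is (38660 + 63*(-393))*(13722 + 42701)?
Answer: 784336123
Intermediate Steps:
(38660 + 63*(-393))*(13722 + 42701) = (38660 - 24759)*56423 = 13901*56423 = 784336123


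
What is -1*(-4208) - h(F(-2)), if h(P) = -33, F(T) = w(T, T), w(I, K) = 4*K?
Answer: 4241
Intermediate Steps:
F(T) = 4*T
-1*(-4208) - h(F(-2)) = -1*(-4208) - 1*(-33) = 4208 + 33 = 4241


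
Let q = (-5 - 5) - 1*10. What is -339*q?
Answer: 6780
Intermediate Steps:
q = -20 (q = -10 - 10 = -20)
-339*q = -339*(-20) = 6780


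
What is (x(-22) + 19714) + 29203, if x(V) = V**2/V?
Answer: 48895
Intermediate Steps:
x(V) = V
(x(-22) + 19714) + 29203 = (-22 + 19714) + 29203 = 19692 + 29203 = 48895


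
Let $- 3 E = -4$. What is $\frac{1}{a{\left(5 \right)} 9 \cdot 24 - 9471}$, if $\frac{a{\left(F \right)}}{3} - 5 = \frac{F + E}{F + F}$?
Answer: $- \frac{5}{29103} \approx -0.0001718$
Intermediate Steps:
$E = \frac{4}{3}$ ($E = \left(- \frac{1}{3}\right) \left(-4\right) = \frac{4}{3} \approx 1.3333$)
$a{\left(F \right)} = 15 + \frac{3 \left(\frac{4}{3} + F\right)}{2 F}$ ($a{\left(F \right)} = 15 + 3 \frac{F + \frac{4}{3}}{F + F} = 15 + 3 \frac{\frac{4}{3} + F}{2 F} = 15 + \frac{3 \left(\frac{4}{3} + F\right)}{2 F}$)
$\frac{1}{a{\left(5 \right)} 9 \cdot 24 - 9471} = \frac{1}{\left(\frac{33}{2} + \frac{2}{5}\right) 9 \cdot 24 - 9471} = \frac{1}{\frac{169}{10} \cdot 9 \cdot 24 - 9471} = \frac{1}{\frac{1521}{10} \cdot 24 - 9471} = \frac{1}{\frac{18252}{5} - 9471} = \frac{1}{- \frac{29103}{5}} = - \frac{5}{29103}$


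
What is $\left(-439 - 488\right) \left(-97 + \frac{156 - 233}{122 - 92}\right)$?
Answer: $\frac{922983}{10} \approx 92298.0$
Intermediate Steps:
$\left(-439 - 488\right) \left(-97 + \frac{156 - 233}{122 - 92}\right) = - 927 \left(-97 - \frac{77}{30}\right) = \left(-927\right) \left(- \frac{2987}{30}\right) = \frac{922983}{10}$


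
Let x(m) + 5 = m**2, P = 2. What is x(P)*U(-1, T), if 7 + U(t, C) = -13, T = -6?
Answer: 20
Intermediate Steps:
U(t, C) = -20 (U(t, C) = -7 - 13 = -20)
x(m) = -5 + m**2
x(P)*U(-1, T) = (-5 + 2**2)*(-20) = (-5 + 4)*(-20) = -1*(-20) = 20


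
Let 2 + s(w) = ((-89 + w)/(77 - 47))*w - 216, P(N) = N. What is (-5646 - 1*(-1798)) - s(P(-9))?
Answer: -18297/5 ≈ -3659.4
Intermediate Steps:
s(w) = -218 + w*(-89/30 + w/30) (s(w) = -2 + (((-89 + w)/(77 - 47))*w - 216) = -2 + (((-89 + w)/30)*w - 216) = -2 + (((-89 + w)*(1/30))*w - 216) = -2 + ((-89/30 + w/30)*w - 216) = -2 + (w*(-89/30 + w/30) - 216) = -2 + (-216 + w*(-89/30 + w/30)) = -218 + w*(-89/30 + w/30))
(-5646 - 1*(-1798)) - s(P(-9)) = (-5646 - 1*(-1798)) - (-218 - 89/30*(-9) + (1/30)*(-9)²) = (-5646 + 1798) - (-218 + 267/10 + (1/30)*81) = -3848 - (-218 + 267/10 + 27/10) = -3848 - 1*(-943/5) = -3848 + 943/5 = -18297/5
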